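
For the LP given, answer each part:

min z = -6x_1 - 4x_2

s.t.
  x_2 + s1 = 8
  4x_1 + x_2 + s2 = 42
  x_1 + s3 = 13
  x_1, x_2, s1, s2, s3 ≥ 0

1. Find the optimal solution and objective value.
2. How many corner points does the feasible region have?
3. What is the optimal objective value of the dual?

1. x_1 = 8.5, x_2 = 8, z = -83
2. 4
3. -83 (by strong duality, equal to the primal optimum)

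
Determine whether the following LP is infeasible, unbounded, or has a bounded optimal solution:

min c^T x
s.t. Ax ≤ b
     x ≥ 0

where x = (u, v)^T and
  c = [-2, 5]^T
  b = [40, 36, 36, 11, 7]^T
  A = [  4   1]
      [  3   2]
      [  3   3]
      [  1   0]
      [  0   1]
The point (10, 0) satisfies every constraint, so the LP is feasible; the constraints give u ≤ 11 and v ≤ 7, which with u, v ≥ 0 keep the feasible region inside a bounded box. A feasible, bounded LP attains a finite optimum at a vertex.

Feasible with finite optimum z* = -20 at (10, 0).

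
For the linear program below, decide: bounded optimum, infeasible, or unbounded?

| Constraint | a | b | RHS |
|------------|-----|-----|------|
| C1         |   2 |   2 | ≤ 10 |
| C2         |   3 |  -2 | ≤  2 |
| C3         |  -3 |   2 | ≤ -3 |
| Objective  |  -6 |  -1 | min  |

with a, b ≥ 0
C2 requires 3a - 2b ≤ 2, while C3 (-3a + 2b ≤ -3) is equivalent to 3a - 2b ≥ 3. Together they would need 3 ≤ 3a - 2b ≤ 2, which is impossible since 3 > 2. No point satisfies all constraints.

Infeasible — the constraint set is empty.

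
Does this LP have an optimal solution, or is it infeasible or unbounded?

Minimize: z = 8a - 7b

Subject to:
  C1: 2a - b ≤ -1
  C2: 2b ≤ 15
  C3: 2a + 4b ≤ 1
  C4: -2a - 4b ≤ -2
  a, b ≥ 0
C3 requires 2a + 4b ≤ 1, while C4 (-2a - 4b ≤ -2) is equivalent to 2a + 4b ≥ 2. Together they would need 2 ≤ 2a + 4b ≤ 1, which is impossible since 2 > 1. No point satisfies all constraints.

Infeasible: no point satisfies all constraints simultaneously.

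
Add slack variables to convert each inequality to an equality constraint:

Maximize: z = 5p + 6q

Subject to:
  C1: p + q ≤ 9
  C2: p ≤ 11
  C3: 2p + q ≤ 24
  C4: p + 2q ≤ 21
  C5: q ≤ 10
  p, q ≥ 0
max z = 5p + 6q

s.t.
  p + q + s1 = 9
  p + s2 = 11
  2p + q + s3 = 24
  p + 2q + s4 = 21
  q + s5 = 10
  p, q, s1, s2, s3, s4, s5 ≥ 0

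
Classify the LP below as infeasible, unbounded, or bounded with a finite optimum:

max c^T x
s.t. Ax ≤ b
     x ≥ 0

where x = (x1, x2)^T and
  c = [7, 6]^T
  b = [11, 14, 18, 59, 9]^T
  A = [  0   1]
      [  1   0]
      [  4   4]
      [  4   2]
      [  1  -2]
The point (4.5, 0) satisfies every constraint, so the LP is feasible; the constraints give x1 ≤ 14 and x2 ≤ 11, which with x1, x2 ≥ 0 keep the feasible region inside a bounded box. A feasible, bounded LP attains a finite optimum at a vertex.

Evaluating z = 7x1 + 6x2 at each vertex:
  (0, 0): z = 0
  (4.5, 0): z = 31.5
  (0, 4.5): z = 27

Feasible with finite optimum z* = 31.5 at (4.5, 0).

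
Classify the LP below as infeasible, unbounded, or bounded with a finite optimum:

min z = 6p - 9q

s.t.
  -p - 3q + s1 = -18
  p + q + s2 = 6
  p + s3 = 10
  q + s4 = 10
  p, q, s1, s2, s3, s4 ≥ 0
The point (0, 6) satisfies every constraint, so the LP is feasible; the constraints give p ≤ 10 and q ≤ 10, which with p, q ≥ 0 keep the feasible region inside a bounded box. A feasible, bounded LP attains a finite optimum at a vertex.

Evaluating z = 6p - 9q at each vertex:
  (0, 6): z = -54

Bounded optimum: z* = -54 at (0, 6).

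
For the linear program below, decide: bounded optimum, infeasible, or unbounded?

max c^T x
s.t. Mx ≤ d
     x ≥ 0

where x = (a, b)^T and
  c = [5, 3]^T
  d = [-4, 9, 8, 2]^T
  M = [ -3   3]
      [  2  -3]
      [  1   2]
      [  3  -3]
One constraint requires 3a - 3b ≤ 2, while the constraint -3a + 3b ≤ -4 is equivalent to 3a - 3b ≥ 4. Together they would need 4 ≤ 3a - 3b ≤ 2, which is impossible since 4 > 2. No point satisfies all constraints.

Infeasible: no point satisfies all constraints simultaneously.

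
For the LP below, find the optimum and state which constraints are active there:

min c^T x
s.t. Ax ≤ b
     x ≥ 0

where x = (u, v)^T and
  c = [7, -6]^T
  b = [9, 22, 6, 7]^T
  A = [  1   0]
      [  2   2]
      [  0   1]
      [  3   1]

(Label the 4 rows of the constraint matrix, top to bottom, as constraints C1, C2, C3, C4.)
Optimal: u = 0, v = 6
Binding: C3, u ≥ 0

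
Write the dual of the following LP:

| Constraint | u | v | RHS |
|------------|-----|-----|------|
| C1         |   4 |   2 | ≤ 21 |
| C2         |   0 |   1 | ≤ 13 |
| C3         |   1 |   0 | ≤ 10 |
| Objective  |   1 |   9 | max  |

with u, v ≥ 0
Minimize: z = 21y1 + 13y2 + 10y3

Subject to:
  C1: -4y1 - y3 ≤ -1
  C2: -2y1 - y2 ≤ -9
  y1, y2, y3 ≥ 0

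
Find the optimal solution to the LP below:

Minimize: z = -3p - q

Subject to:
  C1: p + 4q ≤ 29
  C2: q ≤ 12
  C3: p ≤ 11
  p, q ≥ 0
Each vertex is the intersection of two constraint boundaries that also satisfies all remaining constraints:
  p = 0 and q = 0 → (0, 0)
  p = 11 and q = 0 → (11, 0)
  p + 4q = 29 and p = 11 → (11, 4.5)
  p + 4q = 29 and p = 0 → (0, 7.25)

Evaluating z = -3p - q at each vertex:
  (0, 0): z = 0
  (11, 0): z = -33
  (11, 4.5): z = -37.5
  (0, 7.25): z = -7.25

The minimum is at (11, 4.5) with z = -37.5.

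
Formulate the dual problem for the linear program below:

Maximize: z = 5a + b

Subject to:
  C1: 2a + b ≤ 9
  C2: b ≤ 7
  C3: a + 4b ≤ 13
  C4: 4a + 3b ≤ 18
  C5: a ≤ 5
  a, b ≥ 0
Minimize: z = 9y1 + 7y2 + 13y3 + 18y4 + 5y5

Subject to:
  C1: -2y1 - y3 - 4y4 - y5 ≤ -5
  C2: -y1 - y2 - 4y3 - 3y4 ≤ -1
  y1, y2, y3, y4, y5 ≥ 0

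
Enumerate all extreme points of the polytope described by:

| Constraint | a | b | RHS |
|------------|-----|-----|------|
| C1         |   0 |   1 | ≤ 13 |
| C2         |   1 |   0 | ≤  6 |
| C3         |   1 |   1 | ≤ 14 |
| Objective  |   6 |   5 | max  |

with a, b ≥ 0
Each vertex is the intersection of two constraint boundaries that also satisfies all remaining constraints:
  a = 0 and b = 0 → (0, 0)
  a = 6 and b = 0 → (6, 0)
  a = 6 and a + b = 14 → (6, 8)
  b = 13 and a + b = 14 → (1, 13)
  b = 13 and a = 0 → (0, 13)

Vertices: (0, 0), (6, 0), (6, 8), (1, 13), (0, 13)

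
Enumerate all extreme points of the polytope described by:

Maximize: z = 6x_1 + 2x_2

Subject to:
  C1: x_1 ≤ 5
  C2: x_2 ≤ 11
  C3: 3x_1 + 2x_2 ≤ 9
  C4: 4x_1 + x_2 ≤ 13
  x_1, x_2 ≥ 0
Each vertex is the intersection of two constraint boundaries that also satisfies all remaining constraints:
  x_1 = 0 and x_2 = 0 → (0, 0)
  3x_1 + 2x_2 = 9 and x_2 = 0 → (3, 0)
  3x_1 + 2x_2 = 9 and x_1 = 0 → (0, 4.5)

Vertices: (0, 0), (3, 0), (0, 4.5)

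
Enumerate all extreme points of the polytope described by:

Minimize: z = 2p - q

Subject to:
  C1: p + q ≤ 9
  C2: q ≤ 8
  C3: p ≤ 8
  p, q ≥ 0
Each vertex is the intersection of two constraint boundaries that also satisfies all remaining constraints:
  p = 0 and q = 0 → (0, 0)
  p = 8 and q = 0 → (8, 0)
  p + q = 9 and p = 8 → (8, 1)
  p + q = 9 and q = 8 → (1, 8)
  q = 8 and p = 0 → (0, 8)

Vertices: (0, 0), (8, 0), (8, 1), (1, 8), (0, 8)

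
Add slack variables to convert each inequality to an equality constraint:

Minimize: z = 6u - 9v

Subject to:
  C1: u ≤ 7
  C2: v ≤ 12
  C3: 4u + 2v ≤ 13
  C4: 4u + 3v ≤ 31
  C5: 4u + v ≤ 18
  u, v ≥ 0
min z = 6u - 9v

s.t.
  u + s1 = 7
  v + s2 = 12
  4u + 2v + s3 = 13
  4u + 3v + s4 = 31
  4u + v + s5 = 18
  u, v, s1, s2, s3, s4, s5 ≥ 0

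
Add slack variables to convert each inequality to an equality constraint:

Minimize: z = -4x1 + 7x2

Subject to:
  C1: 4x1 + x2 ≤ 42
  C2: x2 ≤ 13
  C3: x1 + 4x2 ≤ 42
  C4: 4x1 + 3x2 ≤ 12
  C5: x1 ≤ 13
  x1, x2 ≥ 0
min z = -4x1 + 7x2

s.t.
  4x1 + x2 + s1 = 42
  x2 + s2 = 13
  x1 + 4x2 + s3 = 42
  4x1 + 3x2 + s4 = 12
  x1 + s5 = 13
  x1, x2, s1, s2, s3, s4, s5 ≥ 0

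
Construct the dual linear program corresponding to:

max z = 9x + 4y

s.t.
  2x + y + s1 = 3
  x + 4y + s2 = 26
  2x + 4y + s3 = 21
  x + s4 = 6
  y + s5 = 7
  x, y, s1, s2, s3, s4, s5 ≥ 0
Minimize: z = 3y1 + 26y2 + 21y3 + 6y4 + 7y5

Subject to:
  C1: -2y1 - y2 - 2y3 - y4 ≤ -9
  C2: -y1 - 4y2 - 4y3 - y5 ≤ -4
  y1, y2, y3, y4, y5 ≥ 0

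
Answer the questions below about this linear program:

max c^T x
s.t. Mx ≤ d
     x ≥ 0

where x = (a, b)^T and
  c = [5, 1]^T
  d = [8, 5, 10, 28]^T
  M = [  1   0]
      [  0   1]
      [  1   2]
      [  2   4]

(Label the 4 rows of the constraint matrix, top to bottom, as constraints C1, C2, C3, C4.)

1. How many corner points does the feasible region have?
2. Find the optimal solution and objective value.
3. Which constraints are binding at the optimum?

1. 4
2. a = 8, b = 1, z = 41
3. C1, C3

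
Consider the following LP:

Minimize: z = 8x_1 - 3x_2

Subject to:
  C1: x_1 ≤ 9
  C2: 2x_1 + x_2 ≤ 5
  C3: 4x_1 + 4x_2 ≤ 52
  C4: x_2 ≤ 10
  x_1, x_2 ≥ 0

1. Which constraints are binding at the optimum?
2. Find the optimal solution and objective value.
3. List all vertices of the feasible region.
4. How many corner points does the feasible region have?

1. C2, x_1 ≥ 0
2. x_1 = 0, x_2 = 5, z = -15
3. (0, 0), (2.5, 0), (0, 5)
4. 3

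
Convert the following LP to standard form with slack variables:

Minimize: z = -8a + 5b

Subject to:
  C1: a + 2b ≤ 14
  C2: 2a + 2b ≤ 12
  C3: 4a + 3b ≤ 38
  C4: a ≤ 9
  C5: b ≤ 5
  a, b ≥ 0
min z = -8a + 5b

s.t.
  a + 2b + s1 = 14
  2a + 2b + s2 = 12
  4a + 3b + s3 = 38
  a + s4 = 9
  b + s5 = 5
  a, b, s1, s2, s3, s4, s5 ≥ 0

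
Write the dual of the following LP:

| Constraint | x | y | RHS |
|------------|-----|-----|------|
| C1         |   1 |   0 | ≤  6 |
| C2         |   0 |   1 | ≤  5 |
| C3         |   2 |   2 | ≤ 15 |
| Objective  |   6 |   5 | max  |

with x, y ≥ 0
Minimize: z = 6y1 + 5y2 + 15y3

Subject to:
  C1: -y1 - 2y3 ≤ -6
  C2: -y2 - 2y3 ≤ -5
  y1, y2, y3 ≥ 0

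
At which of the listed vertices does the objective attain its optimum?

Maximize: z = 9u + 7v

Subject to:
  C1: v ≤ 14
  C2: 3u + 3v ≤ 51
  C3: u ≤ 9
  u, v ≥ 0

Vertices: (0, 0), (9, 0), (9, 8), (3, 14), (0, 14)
Evaluating z = 9u + 7v at each vertex:
  (0, 0): z = 0
  (9, 0): z = 81
  (9, 8): z = 137
  (3, 14): z = 125
  (0, 14): z = 98

The largest value is z = 137, attained at (9, 8).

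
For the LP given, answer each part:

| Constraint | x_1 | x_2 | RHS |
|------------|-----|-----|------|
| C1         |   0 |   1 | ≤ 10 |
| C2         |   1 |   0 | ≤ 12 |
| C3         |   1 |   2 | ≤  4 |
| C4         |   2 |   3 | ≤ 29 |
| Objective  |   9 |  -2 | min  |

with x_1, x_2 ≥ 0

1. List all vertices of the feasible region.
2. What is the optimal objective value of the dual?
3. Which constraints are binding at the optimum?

1. (0, 0), (4, 0), (0, 2)
2. -4 (by strong duality, equal to the primal optimum)
3. C3, x_1 ≥ 0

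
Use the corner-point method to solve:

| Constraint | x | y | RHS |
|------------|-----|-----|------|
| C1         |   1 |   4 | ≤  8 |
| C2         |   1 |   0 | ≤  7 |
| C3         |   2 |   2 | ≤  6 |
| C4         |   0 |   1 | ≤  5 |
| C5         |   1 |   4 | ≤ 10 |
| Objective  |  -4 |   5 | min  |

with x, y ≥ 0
Each vertex is the intersection of two constraint boundaries that also satisfies all remaining constraints:
  x = 0 and y = 0 → (0, 0)
  2x + 2y = 6 and y = 0 → (3, 0)
  x + 4y = 8 and 2x + 2y = 6 → (1.333, 1.667)
  x + 4y = 8 and x = 0 → (0, 2)

Evaluating z = -4x + 5y at each vertex:
  (0, 0): z = 0
  (3, 0): z = -12
  (1.333, 1.667): z = 3
  (0, 2): z = 10

The minimum is at (3, 0) with z = -12.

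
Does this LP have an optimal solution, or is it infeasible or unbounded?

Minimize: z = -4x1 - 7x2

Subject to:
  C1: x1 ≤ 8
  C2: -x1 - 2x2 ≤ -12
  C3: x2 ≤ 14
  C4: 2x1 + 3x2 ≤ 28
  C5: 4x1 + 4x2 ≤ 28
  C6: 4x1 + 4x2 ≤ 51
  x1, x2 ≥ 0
The point (0, 7) satisfies every constraint, so the LP is feasible; the constraints give x1 ≤ 8 and x2 ≤ 14, which with x1, x2 ≥ 0 keep the feasible region inside a bounded box. A feasible, bounded LP attains a finite optimum at a vertex.

The LP has an optimal solution: (0, 7) with z = -49.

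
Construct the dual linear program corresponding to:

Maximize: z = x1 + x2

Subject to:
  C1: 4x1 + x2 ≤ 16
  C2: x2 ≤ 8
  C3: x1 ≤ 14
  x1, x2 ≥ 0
Minimize: z = 16y1 + 8y2 + 14y3

Subject to:
  C1: -4y1 - y3 ≤ -1
  C2: -y1 - y2 ≤ -1
  y1, y2, y3 ≥ 0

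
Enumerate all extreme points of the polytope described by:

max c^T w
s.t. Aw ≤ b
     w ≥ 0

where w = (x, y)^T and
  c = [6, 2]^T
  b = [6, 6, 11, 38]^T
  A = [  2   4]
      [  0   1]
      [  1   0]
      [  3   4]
Each vertex is the intersection of two constraint boundaries that also satisfies all remaining constraints:
  x = 0 and y = 0 → (0, 0)
  2x + 4y = 6 and y = 0 → (3, 0)
  2x + 4y = 6 and x = 0 → (0, 1.5)

Vertices: (0, 0), (3, 0), (0, 1.5)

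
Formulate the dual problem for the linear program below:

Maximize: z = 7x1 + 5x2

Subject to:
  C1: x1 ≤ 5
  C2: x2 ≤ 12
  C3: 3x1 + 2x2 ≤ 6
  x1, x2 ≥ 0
Minimize: z = 5y1 + 12y2 + 6y3

Subject to:
  C1: -y1 - 3y3 ≤ -7
  C2: -y2 - 2y3 ≤ -5
  y1, y2, y3 ≥ 0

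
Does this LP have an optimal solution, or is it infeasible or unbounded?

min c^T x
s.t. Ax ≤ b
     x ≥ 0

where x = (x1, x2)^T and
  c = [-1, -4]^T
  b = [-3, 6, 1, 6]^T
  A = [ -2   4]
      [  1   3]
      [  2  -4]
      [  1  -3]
One constraint requires 2x1 - 4x2 ≤ 1, while the constraint -2x1 + 4x2 ≤ -3 is equivalent to 2x1 - 4x2 ≥ 3. Together they would need 3 ≤ 2x1 - 4x2 ≤ 1, which is impossible since 3 > 1. No point satisfies all constraints.

Infeasible — the constraint set is empty.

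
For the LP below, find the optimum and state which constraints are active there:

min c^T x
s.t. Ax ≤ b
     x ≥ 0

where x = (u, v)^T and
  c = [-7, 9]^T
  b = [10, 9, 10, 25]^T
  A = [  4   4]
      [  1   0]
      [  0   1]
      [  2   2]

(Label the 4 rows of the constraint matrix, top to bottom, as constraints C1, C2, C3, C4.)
Optimal: u = 2.5, v = 0
Slack at optimum:
  C1: slack = 0 (binding)
  C2: slack = 6.5
  C3: slack = 10
  C4: slack = 20
  u ≥ 0: u = 2.5
  v ≥ 0: v = 0 (binding)
Binding constraints: C1, v ≥ 0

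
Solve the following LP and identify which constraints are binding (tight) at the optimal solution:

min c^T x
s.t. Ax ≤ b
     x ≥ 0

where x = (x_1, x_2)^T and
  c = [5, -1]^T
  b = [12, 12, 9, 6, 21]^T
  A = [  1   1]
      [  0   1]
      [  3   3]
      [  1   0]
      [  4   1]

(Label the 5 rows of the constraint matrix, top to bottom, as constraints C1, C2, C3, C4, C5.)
Optimal: x_1 = 0, x_2 = 3
Binding: C3, x_1 ≥ 0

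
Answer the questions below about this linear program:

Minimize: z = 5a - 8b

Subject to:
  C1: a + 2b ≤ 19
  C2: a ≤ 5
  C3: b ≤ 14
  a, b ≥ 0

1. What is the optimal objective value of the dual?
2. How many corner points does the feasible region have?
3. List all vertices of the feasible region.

1. -76 (by strong duality, equal to the primal optimum)
2. 4
3. (0, 0), (5, 0), (5, 7), (0, 9.5)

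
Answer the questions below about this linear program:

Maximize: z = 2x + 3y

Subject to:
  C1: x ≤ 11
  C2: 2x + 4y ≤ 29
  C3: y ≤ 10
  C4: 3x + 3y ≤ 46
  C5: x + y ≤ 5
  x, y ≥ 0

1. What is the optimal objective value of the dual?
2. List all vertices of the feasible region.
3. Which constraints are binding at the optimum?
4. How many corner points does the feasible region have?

1. 15 (by strong duality, equal to the primal optimum)
2. (0, 0), (5, 0), (0, 5)
3. C5, x ≥ 0
4. 3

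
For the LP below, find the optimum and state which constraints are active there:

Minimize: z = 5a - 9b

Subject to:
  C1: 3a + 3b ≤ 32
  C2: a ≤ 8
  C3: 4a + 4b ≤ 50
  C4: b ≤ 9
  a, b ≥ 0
Optimal: a = 0, b = 9
Binding: C4, a ≥ 0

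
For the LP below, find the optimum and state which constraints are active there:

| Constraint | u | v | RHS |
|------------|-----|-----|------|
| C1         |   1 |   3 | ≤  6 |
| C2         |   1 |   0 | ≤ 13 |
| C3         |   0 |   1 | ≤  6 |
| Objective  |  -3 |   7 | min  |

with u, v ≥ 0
Optimal: u = 6, v = 0
Slack at optimum:
  C1: slack = 0 (binding)
  C2: slack = 7
  C3: slack = 6
  u ≥ 0: u = 6
  v ≥ 0: v = 0 (binding)
Binding constraints: C1, v ≥ 0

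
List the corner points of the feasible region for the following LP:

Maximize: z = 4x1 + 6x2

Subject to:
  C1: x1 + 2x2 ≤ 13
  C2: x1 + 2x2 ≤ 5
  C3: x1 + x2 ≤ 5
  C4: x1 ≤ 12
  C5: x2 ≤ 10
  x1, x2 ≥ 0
Each vertex is the intersection of two constraint boundaries that also satisfies all remaining constraints:
  x1 = 0 and x2 = 0 → (0, 0)
  x1 + 2x2 = 5 and x1 + x2 = 5 → (5, 0)
  x1 + 2x2 = 5 and x1 = 0 → (0, 2.5)

Vertices: (0, 0), (5, 0), (0, 2.5)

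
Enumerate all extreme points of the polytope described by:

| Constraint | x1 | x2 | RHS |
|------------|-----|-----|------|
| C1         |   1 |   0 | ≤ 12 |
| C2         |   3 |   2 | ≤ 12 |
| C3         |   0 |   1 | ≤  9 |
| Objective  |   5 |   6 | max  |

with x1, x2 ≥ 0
Each vertex is the intersection of two constraint boundaries that also satisfies all remaining constraints:
  x1 = 0 and x2 = 0 → (0, 0)
  3x1 + 2x2 = 12 and x2 = 0 → (4, 0)
  3x1 + 2x2 = 12 and x1 = 0 → (0, 6)

Vertices: (0, 0), (4, 0), (0, 6)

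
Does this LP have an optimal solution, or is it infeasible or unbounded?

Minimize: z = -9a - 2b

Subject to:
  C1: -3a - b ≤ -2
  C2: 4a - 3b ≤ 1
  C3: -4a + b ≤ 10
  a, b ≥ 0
Feasible point: (0, 2) satisfies every constraint, so the LP is feasible.
Direction d = (3, 4): for each constraint row a, a·d ≤ 0 —
  (-3)(3) + (-1)(4) = -13 ≤ 0
  (4)(3) + (-3)(4) = 0 ≤ 0
  (-4)(3) + (1)(4) = -8 ≤ 0
and d ≥ 0, so (0, 2) + t·d stays feasible for every t ≥ 0. Along this ray z = -9a - 2b changes by -35 per unit t, so z → −∞.

Unbounded — the objective can decrease without bound over the feasible region.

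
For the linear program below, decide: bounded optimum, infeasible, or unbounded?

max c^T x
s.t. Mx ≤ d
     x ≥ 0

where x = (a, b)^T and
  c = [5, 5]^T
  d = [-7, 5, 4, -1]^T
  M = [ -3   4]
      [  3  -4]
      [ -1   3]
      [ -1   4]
One constraint requires 3a - 4b ≤ 5, while the constraint -3a + 4b ≤ -7 is equivalent to 3a - 4b ≥ 7. Together they would need 7 ≤ 3a - 4b ≤ 5, which is impossible since 7 > 5. No point satisfies all constraints.

Infeasible — the constraint set is empty.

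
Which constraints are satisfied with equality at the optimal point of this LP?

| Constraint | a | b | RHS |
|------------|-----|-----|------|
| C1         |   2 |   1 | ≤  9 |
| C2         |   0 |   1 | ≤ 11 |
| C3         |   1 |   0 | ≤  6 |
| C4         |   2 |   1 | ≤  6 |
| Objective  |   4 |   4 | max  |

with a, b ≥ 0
Optimal: a = 0, b = 6
Binding: C4, a ≥ 0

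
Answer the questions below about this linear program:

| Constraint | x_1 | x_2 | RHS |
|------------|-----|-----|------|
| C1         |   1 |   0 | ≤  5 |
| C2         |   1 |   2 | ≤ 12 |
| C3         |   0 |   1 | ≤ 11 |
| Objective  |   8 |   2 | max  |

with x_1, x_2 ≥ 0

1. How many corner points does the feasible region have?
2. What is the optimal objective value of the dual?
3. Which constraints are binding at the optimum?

1. 4
2. 47 (by strong duality, equal to the primal optimum)
3. C1, C2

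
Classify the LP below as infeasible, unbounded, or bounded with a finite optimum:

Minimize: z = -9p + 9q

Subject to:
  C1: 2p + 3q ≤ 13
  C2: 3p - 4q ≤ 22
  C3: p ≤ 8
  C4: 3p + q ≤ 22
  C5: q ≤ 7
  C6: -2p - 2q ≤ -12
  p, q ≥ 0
The point (6.5, 0) satisfies every constraint, so the LP is feasible; the constraints give p ≤ 8 and q ≤ 7, which with p, q ≥ 0 keep the feasible region inside a bounded box. A feasible, bounded LP attains a finite optimum at a vertex.

Evaluating z = -9p + 9q at each vertex:
  (6, 0): z = -54
  (6.5, 0): z = -58.5
  (5, 1): z = -36

Bounded optimum: z* = -58.5 at (6.5, 0).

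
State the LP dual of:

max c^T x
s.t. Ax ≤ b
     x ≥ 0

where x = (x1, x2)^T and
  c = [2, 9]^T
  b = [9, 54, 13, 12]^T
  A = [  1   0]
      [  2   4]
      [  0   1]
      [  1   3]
Minimize: z = 9y1 + 54y2 + 13y3 + 12y4

Subject to:
  C1: -y1 - 2y2 - y4 ≤ -2
  C2: -4y2 - y3 - 3y4 ≤ -9
  y1, y2, y3, y4 ≥ 0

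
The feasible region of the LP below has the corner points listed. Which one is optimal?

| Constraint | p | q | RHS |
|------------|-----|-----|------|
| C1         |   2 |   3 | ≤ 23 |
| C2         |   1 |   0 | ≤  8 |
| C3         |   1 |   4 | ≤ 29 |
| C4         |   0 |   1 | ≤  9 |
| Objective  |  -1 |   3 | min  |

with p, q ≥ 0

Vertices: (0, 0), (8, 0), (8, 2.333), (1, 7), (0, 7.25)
Evaluating z = -p + 3q at each vertex:
  (0, 0): z = 0
  (8, 0): z = -8
  (8, 2.333): z = -1
  (1, 7): z = 20
  (0, 7.25): z = 21.75

The smallest value is z = -8, attained at (8, 0).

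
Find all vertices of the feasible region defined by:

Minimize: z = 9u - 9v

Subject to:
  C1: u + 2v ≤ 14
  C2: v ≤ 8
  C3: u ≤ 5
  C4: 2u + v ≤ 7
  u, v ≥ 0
Each vertex is the intersection of two constraint boundaries that also satisfies all remaining constraints:
  u = 0 and v = 0 → (0, 0)
  2u + v = 7 and v = 0 → (3.5, 0)
  u + 2v = 14 and 2u + v = 7 → (0, 7)

Vertices: (0, 0), (3.5, 0), (0, 7)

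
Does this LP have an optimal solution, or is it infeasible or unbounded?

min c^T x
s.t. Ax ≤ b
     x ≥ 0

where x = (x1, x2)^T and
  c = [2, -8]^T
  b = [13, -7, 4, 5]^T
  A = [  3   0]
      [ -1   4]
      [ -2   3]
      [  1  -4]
One constraint requires x1 - 4x2 ≤ 5, while the constraint -x1 + 4x2 ≤ -7 is equivalent to x1 - 4x2 ≥ 7. Together they would need 7 ≤ x1 - 4x2 ≤ 5, which is impossible since 7 > 5. No point satisfies all constraints.

Infeasible — the constraint set is empty.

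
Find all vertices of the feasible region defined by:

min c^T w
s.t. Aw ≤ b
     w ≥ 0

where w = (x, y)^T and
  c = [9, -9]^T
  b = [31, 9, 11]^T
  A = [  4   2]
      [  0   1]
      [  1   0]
Each vertex is the intersection of two constraint boundaries that also satisfies all remaining constraints:
  x = 0 and y = 0 → (0, 0)
  4x + 2y = 31 and y = 0 → (7.75, 0)
  4x + 2y = 31 and y = 9 → (3.25, 9)
  y = 9 and x = 0 → (0, 9)

Vertices: (0, 0), (7.75, 0), (3.25, 9), (0, 9)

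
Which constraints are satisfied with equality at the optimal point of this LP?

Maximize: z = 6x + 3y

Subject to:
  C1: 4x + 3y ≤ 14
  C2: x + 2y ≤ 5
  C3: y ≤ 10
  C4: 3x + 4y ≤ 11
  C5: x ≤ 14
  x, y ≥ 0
Optimal: x = 3.5, y = 0
Slack at optimum:
  C1: slack = 0 (binding)
  C2: slack = 1.5
  C3: slack = 10
  C4: slack = 0.5
  C5: slack = 10.5
  x ≥ 0: x = 3.5
  y ≥ 0: y = 0 (binding)
Binding constraints: C1, y ≥ 0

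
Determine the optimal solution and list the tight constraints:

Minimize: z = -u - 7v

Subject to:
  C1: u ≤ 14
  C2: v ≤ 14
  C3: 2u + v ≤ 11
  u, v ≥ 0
Optimal: u = 0, v = 11
Binding: C3, u ≥ 0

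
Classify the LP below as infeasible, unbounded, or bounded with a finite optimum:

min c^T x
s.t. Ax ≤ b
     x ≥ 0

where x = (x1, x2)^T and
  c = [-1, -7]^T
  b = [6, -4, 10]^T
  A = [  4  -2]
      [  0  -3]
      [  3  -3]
Feasible point: (0, 2) satisfies every constraint, so the LP is feasible.
Direction d = (0, 1): for each constraint row a, a·d ≤ 0 —
  (4)(0) + (-2)(1) = -2 ≤ 0
  (0)(0) + (-3)(1) = -3 ≤ 0
  (3)(0) + (-3)(1) = -3 ≤ 0
and d ≥ 0, so (0, 2) + t·d stays feasible for every t ≥ 0. Along this ray z = -x1 - 7x2 changes by -7 per unit t, so z → −∞.

Unbounded — the objective can decrease without bound over the feasible region.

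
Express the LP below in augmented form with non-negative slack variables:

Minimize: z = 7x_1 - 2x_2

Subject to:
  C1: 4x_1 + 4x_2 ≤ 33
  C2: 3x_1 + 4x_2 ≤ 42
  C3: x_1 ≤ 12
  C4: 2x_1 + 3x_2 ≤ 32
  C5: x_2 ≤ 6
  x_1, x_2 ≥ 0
min z = 7x_1 - 2x_2

s.t.
  4x_1 + 4x_2 + s1 = 33
  3x_1 + 4x_2 + s2 = 42
  x_1 + s3 = 12
  2x_1 + 3x_2 + s4 = 32
  x_2 + s5 = 6
  x_1, x_2, s1, s2, s3, s4, s5 ≥ 0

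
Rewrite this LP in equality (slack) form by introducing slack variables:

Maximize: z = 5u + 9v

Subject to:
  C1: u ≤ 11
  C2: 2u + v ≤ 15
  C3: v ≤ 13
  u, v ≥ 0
max z = 5u + 9v

s.t.
  u + s1 = 11
  2u + v + s2 = 15
  v + s3 = 13
  u, v, s1, s2, s3 ≥ 0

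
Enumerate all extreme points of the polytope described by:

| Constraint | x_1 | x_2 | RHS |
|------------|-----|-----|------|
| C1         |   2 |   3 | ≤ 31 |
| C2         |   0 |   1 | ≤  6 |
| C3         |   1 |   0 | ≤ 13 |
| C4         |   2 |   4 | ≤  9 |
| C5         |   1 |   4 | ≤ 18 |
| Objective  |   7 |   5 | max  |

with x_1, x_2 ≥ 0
Each vertex is the intersection of two constraint boundaries that also satisfies all remaining constraints:
  x_1 = 0 and x_2 = 0 → (0, 0)
  2x_1 + 4x_2 = 9 and x_2 = 0 → (4.5, 0)
  2x_1 + 4x_2 = 9 and x_1 = 0 → (0, 2.25)

Vertices: (0, 0), (4.5, 0), (0, 2.25)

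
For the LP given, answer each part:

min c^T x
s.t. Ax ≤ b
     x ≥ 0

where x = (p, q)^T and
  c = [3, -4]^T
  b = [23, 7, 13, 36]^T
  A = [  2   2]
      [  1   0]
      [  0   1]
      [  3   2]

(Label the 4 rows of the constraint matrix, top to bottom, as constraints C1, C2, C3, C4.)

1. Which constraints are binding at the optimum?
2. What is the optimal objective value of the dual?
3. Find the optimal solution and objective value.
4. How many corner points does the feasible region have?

1. C1, p ≥ 0
2. -46 (by strong duality, equal to the primal optimum)
3. p = 0, q = 11.5, z = -46
4. 4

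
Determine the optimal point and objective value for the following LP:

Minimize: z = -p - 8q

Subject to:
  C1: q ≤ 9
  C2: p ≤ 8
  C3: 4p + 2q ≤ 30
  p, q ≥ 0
p = 3, q = 9, z = -75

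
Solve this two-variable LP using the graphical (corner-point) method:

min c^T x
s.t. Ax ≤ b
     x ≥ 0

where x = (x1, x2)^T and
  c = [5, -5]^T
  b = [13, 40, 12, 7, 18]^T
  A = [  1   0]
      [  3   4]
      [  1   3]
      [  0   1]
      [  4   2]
Each vertex is the intersection of two constraint boundaries that also satisfies all remaining constraints:
  x1 = 0 and x2 = 0 → (0, 0)
  4x1 + 2x2 = 18 and x2 = 0 → (4.5, 0)
  x1 + 3x2 = 12 and 4x1 + 2x2 = 18 → (3, 3)
  x1 + 3x2 = 12 and x1 = 0 → (0, 4)

Evaluating z = 5x1 - 5x2 at each vertex:
  (0, 0): z = 0
  (4.5, 0): z = 22.5
  (3, 3): z = 0
  (0, 4): z = -20

The minimum is at (0, 4) with z = -20.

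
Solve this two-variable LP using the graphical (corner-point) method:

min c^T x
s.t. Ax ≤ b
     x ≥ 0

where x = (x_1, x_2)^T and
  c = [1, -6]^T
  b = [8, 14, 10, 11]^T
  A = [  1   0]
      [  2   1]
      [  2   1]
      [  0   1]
Each vertex is the intersection of two constraint boundaries that also satisfies all remaining constraints:
  x_1 = 0 and x_2 = 0 → (0, 0)
  2x_1 + x_2 = 10 and x_2 = 0 → (5, 0)
  2x_1 + x_2 = 10 and x_1 = 0 → (0, 10)

Evaluating z = x_1 - 6x_2 at each vertex:
  (0, 0): z = 0
  (5, 0): z = 5
  (0, 10): z = -60

The minimum is at (0, 10) with z = -60.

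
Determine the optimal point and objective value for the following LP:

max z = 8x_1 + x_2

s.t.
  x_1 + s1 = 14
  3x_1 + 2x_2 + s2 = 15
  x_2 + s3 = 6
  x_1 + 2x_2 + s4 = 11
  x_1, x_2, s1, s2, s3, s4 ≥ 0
x_1 = 5, x_2 = 0, z = 40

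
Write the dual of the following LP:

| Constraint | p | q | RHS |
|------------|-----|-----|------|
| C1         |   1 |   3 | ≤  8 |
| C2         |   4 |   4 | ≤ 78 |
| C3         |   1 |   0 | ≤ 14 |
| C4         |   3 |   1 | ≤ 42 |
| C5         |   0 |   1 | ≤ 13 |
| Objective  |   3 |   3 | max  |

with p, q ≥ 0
Minimize: z = 8y1 + 78y2 + 14y3 + 42y4 + 13y5

Subject to:
  C1: -y1 - 4y2 - y3 - 3y4 ≤ -3
  C2: -3y1 - 4y2 - y4 - y5 ≤ -3
  y1, y2, y3, y4, y5 ≥ 0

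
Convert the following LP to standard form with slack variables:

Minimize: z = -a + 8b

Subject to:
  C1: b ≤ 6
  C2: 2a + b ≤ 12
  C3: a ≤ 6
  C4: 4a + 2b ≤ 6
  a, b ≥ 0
min z = -a + 8b

s.t.
  b + s1 = 6
  2a + b + s2 = 12
  a + s3 = 6
  4a + 2b + s4 = 6
  a, b, s1, s2, s3, s4 ≥ 0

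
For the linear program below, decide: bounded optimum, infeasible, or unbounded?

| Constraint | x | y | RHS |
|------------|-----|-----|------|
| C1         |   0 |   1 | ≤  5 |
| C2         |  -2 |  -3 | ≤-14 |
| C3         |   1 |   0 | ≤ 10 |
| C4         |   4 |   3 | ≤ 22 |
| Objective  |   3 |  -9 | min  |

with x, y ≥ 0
The point (0, 5) satisfies every constraint, so the LP is feasible; the constraints give x ≤ 10 and y ≤ 5, which with x, y ≥ 0 keep the feasible region inside a bounded box. A feasible, bounded LP attains a finite optimum at a vertex.

Evaluating z = 3x - 9y at each vertex:
  (4, 2): z = -6
  (1.75, 5): z = -39.75
  (0, 5): z = -45
  (0, 4.667): z = -42

Bounded optimum: z* = -45 at (0, 5).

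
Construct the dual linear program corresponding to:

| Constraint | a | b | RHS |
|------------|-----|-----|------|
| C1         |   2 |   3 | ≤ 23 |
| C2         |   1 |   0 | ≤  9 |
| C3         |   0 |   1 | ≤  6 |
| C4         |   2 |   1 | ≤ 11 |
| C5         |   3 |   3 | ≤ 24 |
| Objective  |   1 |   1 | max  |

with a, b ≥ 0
Minimize: z = 23y1 + 9y2 + 6y3 + 11y4 + 24y5

Subject to:
  C1: -2y1 - y2 - 2y4 - 3y5 ≤ -1
  C2: -3y1 - y3 - y4 - 3y5 ≤ -1
  y1, y2, y3, y4, y5 ≥ 0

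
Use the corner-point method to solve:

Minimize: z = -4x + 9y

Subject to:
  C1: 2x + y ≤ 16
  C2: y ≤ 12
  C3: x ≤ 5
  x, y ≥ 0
x = 5, y = 0, z = -20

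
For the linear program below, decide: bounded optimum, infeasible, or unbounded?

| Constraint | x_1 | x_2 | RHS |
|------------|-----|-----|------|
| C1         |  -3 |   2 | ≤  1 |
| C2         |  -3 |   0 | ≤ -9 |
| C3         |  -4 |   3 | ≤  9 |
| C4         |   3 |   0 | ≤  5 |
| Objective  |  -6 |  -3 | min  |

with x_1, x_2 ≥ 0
C4 requires 3x_1 ≤ 5, while C2 (-3x_1 ≤ -9) is equivalent to 3x_1 ≥ 9. Together they would need 9 ≤ 3x_1 ≤ 5, which is impossible since 9 > 5. No point satisfies all constraints.

The feasible region is empty; the LP is infeasible.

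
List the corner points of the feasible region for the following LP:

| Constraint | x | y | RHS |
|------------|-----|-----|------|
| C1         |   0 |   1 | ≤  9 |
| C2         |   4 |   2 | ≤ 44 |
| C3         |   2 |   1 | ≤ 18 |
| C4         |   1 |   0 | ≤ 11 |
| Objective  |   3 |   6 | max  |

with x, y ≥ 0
Each vertex is the intersection of two constraint boundaries that also satisfies all remaining constraints:
  x = 0 and y = 0 → (0, 0)
  2x + y = 18 and y = 0 → (9, 0)
  y = 9 and 2x + y = 18 → (4.5, 9)
  y = 9 and x = 0 → (0, 9)

Vertices: (0, 0), (9, 0), (4.5, 9), (0, 9)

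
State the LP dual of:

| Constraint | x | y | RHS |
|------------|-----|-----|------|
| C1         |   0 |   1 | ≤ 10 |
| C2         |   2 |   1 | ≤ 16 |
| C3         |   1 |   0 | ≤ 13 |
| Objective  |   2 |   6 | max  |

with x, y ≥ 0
Minimize: z = 10y1 + 16y2 + 13y3

Subject to:
  C1: -2y2 - y3 ≤ -2
  C2: -y1 - y2 ≤ -6
  y1, y2, y3 ≥ 0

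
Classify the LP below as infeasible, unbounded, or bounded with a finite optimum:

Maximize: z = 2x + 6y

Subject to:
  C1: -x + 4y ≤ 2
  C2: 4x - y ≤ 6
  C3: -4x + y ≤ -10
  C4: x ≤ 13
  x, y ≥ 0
C2 requires 4x - y ≤ 6, while C3 (-4x + y ≤ -10) is equivalent to 4x - y ≥ 10. Together they would need 10 ≤ 4x - y ≤ 6, which is impossible since 10 > 6. No point satisfies all constraints.

The feasible region is empty; the LP is infeasible.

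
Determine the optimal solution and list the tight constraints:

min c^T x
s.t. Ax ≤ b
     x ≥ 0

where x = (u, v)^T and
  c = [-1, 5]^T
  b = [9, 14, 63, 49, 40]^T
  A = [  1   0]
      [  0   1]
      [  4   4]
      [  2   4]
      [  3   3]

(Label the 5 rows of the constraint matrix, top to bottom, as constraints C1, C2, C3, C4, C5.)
Optimal: u = 9, v = 0
Binding: C1, v ≥ 0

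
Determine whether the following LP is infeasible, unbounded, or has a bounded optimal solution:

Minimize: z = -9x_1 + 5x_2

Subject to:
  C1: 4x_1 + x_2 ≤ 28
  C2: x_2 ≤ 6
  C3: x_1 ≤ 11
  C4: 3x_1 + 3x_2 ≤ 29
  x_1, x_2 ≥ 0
The point (7, 0) satisfies every constraint, so the LP is feasible; the constraints give x_1 ≤ 11 and x_2 ≤ 6, which with x_1, x_2 ≥ 0 keep the feasible region inside a bounded box. A feasible, bounded LP attains a finite optimum at a vertex.

Evaluating z = -9x_1 + 5x_2 at each vertex:
  (0, 0): z = 0
  (7, 0): z = -63
  (6.111, 3.556): z = -37.22
  (3.667, 6): z = -3
  (0, 6): z = 30

Feasible with finite optimum z* = -63 at (7, 0).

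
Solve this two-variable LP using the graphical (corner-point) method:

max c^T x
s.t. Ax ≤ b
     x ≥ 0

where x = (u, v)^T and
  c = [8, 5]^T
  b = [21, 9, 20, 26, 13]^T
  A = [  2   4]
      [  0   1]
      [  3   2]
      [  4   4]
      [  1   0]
u = 6.5, v = 0, z = 52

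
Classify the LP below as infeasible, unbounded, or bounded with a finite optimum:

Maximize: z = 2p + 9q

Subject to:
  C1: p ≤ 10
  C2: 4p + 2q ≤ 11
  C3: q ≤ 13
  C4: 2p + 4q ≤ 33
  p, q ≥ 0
The point (0, 5.5) satisfies every constraint, so the LP is feasible; the constraints give p ≤ 10 and q ≤ 13, which with p, q ≥ 0 keep the feasible region inside a bounded box. A feasible, bounded LP attains a finite optimum at a vertex.

Evaluating z = 2p + 9q at each vertex:
  (0, 0): z = 0
  (2.75, 0): z = 5.5
  (0, 5.5): z = 49.5

Bounded optimum: z* = 49.5 at (0, 5.5).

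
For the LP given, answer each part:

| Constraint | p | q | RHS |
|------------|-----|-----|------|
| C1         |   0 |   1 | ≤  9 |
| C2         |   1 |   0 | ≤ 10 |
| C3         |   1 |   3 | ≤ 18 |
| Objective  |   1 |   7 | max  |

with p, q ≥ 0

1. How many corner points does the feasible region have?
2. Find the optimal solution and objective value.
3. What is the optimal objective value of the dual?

1. 4
2. p = 0, q = 6, z = 42
3. 42 (by strong duality, equal to the primal optimum)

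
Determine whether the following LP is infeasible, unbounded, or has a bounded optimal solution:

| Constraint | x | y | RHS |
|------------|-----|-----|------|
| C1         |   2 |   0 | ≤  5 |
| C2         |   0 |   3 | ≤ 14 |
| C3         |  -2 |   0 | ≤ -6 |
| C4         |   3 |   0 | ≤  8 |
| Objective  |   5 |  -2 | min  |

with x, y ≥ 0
C1 requires 2x ≤ 5, while C3 (-2x ≤ -6) is equivalent to 2x ≥ 6. Together they would need 6 ≤ 2x ≤ 5, which is impossible since 6 > 5. No point satisfies all constraints.

The feasible region is empty; the LP is infeasible.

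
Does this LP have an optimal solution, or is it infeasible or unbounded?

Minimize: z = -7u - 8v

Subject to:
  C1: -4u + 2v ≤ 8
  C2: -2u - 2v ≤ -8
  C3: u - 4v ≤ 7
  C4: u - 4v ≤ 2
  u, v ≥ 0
Feasible point: (0, 4) satisfies every constraint, so the LP is feasible.
Direction d = (1, 1): for each constraint row a, a·d ≤ 0 —
  (-4)(1) + (2)(1) = -2 ≤ 0
  (-2)(1) + (-2)(1) = -4 ≤ 0
  (1)(1) + (-4)(1) = -3 ≤ 0
  (1)(1) + (-4)(1) = -3 ≤ 0
and d ≥ 0, so (0, 4) + t·d stays feasible for every t ≥ 0. Along this ray z = -7u - 8v changes by -15 per unit t, so z → −∞.

Unbounded: there is a feasible ray along which z → −∞.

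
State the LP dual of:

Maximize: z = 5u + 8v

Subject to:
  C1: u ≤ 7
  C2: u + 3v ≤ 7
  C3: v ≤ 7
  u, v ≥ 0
Minimize: z = 7y1 + 7y2 + 7y3

Subject to:
  C1: -y1 - y2 ≤ -5
  C2: -3y2 - y3 ≤ -8
  y1, y2, y3 ≥ 0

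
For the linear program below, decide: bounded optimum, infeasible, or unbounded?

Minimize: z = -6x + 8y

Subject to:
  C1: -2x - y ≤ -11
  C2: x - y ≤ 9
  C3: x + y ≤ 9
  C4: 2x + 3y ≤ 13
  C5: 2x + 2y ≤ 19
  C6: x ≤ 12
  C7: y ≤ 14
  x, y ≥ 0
The point (6.5, 0) satisfies every constraint, so the LP is feasible; the constraints give x ≤ 12 and y ≤ 14, which with x, y ≥ 0 keep the feasible region inside a bounded box. A feasible, bounded LP attains a finite optimum at a vertex.

Evaluating z = -6x + 8y at each vertex:
  (5.5, 0): z = -33
  (6.5, 0): z = -39
  (5, 1): z = -22

Bounded optimum: z* = -39 at (6.5, 0).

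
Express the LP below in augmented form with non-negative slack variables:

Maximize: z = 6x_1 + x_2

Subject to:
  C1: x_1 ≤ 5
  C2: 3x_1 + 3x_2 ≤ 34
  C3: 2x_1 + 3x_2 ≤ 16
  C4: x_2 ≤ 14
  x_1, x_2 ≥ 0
max z = 6x_1 + x_2

s.t.
  x_1 + s1 = 5
  3x_1 + 3x_2 + s2 = 34
  2x_1 + 3x_2 + s3 = 16
  x_2 + s4 = 14
  x_1, x_2, s1, s2, s3, s4 ≥ 0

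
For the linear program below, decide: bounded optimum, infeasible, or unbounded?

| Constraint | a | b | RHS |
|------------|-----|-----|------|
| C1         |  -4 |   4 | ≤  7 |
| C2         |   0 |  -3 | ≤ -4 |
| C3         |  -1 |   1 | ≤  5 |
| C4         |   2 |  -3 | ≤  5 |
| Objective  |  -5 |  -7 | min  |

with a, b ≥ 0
Feasible point: (1, 2) satisfies every constraint, so the LP is feasible.
Direction d = (1, 1): for each constraint row a, a·d ≤ 0 —
  (-4)(1) + (4)(1) = 0 ≤ 0
  (0)(1) + (-3)(1) = -3 ≤ 0
  (-1)(1) + (1)(1) = 0 ≤ 0
  (2)(1) + (-3)(1) = -1 ≤ 0
and d ≥ 0, so (1, 2) + t·d stays feasible for every t ≥ 0. Along this ray z = -5a - 7b changes by -12 per unit t, so z → −∞.

Unbounded — the objective can decrease without bound over the feasible region.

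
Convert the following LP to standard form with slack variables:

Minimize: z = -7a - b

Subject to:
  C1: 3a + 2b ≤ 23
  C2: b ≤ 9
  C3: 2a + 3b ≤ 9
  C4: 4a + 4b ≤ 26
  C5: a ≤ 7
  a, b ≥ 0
min z = -7a - b

s.t.
  3a + 2b + s1 = 23
  b + s2 = 9
  2a + 3b + s3 = 9
  4a + 4b + s4 = 26
  a + s5 = 7
  a, b, s1, s2, s3, s4, s5 ≥ 0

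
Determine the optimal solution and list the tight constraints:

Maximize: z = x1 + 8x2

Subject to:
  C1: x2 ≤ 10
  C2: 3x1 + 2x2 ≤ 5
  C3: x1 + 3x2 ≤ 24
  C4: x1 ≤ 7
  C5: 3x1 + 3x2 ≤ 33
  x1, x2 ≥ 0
Optimal: x1 = 0, x2 = 2.5
Binding: C2, x1 ≥ 0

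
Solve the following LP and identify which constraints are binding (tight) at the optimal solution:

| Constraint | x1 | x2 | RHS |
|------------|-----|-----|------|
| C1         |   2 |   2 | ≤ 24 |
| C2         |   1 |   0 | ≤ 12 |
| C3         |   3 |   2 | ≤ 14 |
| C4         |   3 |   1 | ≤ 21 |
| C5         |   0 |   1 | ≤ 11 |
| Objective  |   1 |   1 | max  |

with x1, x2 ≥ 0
Optimal: x1 = 0, x2 = 7
Binding: C3, x1 ≥ 0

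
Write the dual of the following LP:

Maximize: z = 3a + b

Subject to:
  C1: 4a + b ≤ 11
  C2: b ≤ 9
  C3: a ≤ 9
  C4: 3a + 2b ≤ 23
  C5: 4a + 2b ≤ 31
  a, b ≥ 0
Minimize: z = 11y1 + 9y2 + 9y3 + 23y4 + 31y5

Subject to:
  C1: -4y1 - y3 - 3y4 - 4y5 ≤ -3
  C2: -y1 - y2 - 2y4 - 2y5 ≤ -1
  y1, y2, y3, y4, y5 ≥ 0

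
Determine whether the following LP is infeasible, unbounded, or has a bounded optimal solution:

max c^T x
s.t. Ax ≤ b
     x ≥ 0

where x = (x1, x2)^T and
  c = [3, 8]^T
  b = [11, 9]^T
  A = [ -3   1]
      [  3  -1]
Feasible point: (0, 0) satisfies every constraint, so the LP is feasible.
Direction d = (1, 3): for each constraint row a, a·d ≤ 0 —
  (-3)(1) + (1)(3) = 0 ≤ 0
  (3)(1) + (-1)(3) = 0 ≤ 0
and d ≥ 0, so (0, 0) + t·d stays feasible for every t ≥ 0. Along this ray z = 3x1 + 8x2 changes by 27 per unit t, so z → +∞.

Unbounded — the objective can increase without bound over the feasible region.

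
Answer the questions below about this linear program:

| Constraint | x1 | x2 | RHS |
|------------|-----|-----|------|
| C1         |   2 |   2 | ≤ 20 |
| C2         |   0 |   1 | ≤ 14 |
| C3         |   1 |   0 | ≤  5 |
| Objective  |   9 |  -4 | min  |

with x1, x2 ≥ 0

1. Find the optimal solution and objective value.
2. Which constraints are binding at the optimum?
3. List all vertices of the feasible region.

1. x1 = 0, x2 = 10, z = -40
2. C1, x1 ≥ 0
3. (0, 0), (5, 0), (5, 5), (0, 10)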